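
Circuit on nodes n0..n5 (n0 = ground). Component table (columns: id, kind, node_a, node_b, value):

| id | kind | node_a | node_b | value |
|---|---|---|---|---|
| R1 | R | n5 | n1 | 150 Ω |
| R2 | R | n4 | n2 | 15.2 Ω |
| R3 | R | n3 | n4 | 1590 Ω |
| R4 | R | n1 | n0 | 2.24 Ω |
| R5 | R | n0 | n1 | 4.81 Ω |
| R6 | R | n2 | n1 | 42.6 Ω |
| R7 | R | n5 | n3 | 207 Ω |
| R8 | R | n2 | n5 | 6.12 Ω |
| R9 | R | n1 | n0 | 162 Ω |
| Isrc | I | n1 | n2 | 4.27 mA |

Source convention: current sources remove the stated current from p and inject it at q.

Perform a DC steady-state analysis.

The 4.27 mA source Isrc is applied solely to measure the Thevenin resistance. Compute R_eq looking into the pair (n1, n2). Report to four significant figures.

R_eq = 33.47 Ω

Apply KCL at each of the 5 non-ground nodes and solve the resulting linear system.
Node n1: branches {R1, R4, R5, R6, R9, Isrc} → V_1 = 0.000
Node n2: branches {R2, R6, R8, Isrc} → V_2 = 0.1429
Node n3: branches {R3, R7} → V_3 = 0.1380
Node n4: branches {R2, R3} → V_4 = 0.1429
Node n5: branches {R1, R7, R8} → V_5 = 0.1373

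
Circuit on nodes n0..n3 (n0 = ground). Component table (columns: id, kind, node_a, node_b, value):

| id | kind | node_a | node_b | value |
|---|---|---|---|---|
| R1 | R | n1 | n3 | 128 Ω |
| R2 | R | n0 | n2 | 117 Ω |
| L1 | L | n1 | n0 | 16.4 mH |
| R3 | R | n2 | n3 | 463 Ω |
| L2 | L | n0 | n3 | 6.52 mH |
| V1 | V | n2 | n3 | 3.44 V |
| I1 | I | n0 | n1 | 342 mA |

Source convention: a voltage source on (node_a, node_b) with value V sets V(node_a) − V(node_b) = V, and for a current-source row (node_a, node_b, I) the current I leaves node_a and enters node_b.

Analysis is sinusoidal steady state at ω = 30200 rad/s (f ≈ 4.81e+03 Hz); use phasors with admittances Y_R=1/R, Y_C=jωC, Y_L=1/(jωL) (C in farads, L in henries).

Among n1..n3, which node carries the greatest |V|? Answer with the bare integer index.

Element admittances at ω=30200 rad/s:
  Y(R1) = 0.007812+0.000j S between n1,n3
  Y(R2) = 0.008547+0.000j S between n0,n2
  Y(L1) = 0.000-0.002019j S between n1,n0
  Y(R3) = 0.002160+0.000j S between n2,n3
  Y(L2) = 0.000-0.005079j S between n0,n3
  V1: constraint V(n2)−V(n3) = 3.44
  I1: injects 0.342 A into n1 (from n0)
Assemble and solve the 4×4 MNA system:
  V(n1)=50.65+34.42j  V(n2)=19.21+21.33j  V(n3)=15.77+21.33j
  i(V1)=-0.1716-0.1823j

1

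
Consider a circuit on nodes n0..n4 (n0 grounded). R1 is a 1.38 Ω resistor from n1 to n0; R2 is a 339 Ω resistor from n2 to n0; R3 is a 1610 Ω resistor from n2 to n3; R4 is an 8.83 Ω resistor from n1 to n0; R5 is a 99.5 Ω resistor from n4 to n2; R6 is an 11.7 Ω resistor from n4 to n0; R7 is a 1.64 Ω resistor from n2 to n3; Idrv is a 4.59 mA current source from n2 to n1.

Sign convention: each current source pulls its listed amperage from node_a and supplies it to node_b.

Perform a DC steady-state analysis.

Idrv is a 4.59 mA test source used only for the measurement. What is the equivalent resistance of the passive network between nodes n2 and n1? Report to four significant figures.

Apply KCL at each of the 4 non-ground nodes and solve the resulting linear system.
Node n1: branches {R1, R4, Idrv} → V_1 = 0.005478
Node n2: branches {R2, R3, R5, R7, Idrv} → V_2 = -0.3843
Node n3: branches {R3, R7} → V_3 = -0.3843
Node n4: branches {R5, R6} → V_4 = -0.04044

R_eq = 84.93 Ω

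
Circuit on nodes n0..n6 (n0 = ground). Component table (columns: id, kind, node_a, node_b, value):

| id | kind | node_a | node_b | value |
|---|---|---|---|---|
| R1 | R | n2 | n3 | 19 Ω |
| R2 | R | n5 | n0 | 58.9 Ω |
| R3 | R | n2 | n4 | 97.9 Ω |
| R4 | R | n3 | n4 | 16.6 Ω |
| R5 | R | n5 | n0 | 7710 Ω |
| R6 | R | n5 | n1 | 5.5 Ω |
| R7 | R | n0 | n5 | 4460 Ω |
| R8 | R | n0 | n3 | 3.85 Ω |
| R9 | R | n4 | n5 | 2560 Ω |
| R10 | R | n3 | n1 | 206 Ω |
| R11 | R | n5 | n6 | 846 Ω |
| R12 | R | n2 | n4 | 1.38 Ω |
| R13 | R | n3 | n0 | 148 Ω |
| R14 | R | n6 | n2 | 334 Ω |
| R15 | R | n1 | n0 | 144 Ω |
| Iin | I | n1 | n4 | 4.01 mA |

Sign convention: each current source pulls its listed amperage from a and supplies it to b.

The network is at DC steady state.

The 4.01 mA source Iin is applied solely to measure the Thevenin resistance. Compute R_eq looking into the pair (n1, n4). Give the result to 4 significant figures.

MNA unknowns: 6 node voltages V₁..V_6
R1: Y=0.05263 on G[2,3]
R2: Y=0.01698 on G[5,0]
R3: Y=0.01021 on G[2,4]
R4: Y=0.06024 on G[3,4]
R5: Y=0.0001297 on G[5,0]
R6: Y=0.1818 on G[5,1]
R7: Y=0.0002242 on G[0,5]
R8: Y=0.2597 on G[0,3]
R9: Y=0.0003906 on G[4,5]
R10: Y=0.004854 on G[3,1]
R11: Y=0.001182 on G[5,6]
R12: Y=0.7246 on G[2,4]
R13: Y=0.006757 on G[3,0]
R14: Y=0.002994 on G[6,2]
R15: Y=0.006944 on G[1,0]
Iin: z[1]−=0.00401, z[4]+=0.00401
solve → V1=-0.1363, V2=0.04392, V3=0.01157, V4=0.04643, V5=-0.1234, V6=-0.003430

R_eq = 45.56 Ω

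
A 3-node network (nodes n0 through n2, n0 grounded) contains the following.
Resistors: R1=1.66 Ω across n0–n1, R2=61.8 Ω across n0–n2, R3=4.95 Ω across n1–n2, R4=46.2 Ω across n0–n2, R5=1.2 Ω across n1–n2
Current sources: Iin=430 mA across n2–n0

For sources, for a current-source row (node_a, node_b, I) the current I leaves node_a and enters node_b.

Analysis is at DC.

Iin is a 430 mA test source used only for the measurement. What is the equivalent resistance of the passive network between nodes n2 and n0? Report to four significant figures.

MNA unknowns: 2 node voltages V₁..V_2
R1: Y=0.6024 on G[0,1]
R2: Y=0.01618 on G[0,2]
R3: Y=0.2020 on G[1,2]
R4: Y=0.02165 on G[0,2]
R5: Y=0.8333 on G[1,2]
Iin: z[2]−=0.43, z[0]+=0.43
solve → V1=-0.6493, V2=-1.027

R_eq = 2.389 Ω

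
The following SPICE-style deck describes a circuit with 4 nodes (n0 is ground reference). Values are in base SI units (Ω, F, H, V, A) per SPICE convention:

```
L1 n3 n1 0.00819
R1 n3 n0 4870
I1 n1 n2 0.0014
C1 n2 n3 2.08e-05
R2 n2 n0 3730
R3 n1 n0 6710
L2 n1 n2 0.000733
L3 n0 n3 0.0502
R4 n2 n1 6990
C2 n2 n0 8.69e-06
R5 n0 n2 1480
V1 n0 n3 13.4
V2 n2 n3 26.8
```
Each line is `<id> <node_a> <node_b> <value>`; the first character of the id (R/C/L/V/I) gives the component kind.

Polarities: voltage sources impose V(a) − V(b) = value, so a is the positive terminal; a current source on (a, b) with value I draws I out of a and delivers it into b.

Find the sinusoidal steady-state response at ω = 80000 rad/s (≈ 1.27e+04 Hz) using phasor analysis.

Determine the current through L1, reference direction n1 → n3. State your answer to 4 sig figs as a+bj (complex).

-0.0002262-0.03754j A

Element admittances at ω=80000 rad/s:
  Y(L1) = 0.000-0.001526j S between n3,n1
  Y(R1) = 0.0002053+0.000j S between n3,n0
  I1: injects 0.0014 A into n2 (from n1)
  Y(C1) = 0.000+1.664j S between n2,n3
  Y(R2) = 0.0002681+0.000j S between n2,n0
  Y(R3) = 0.0001490+0.000j S between n1,n0
  Y(L2) = 0.000-0.01705j S between n1,n2
  Y(L3) = 0.000-0.0002490j S between n0,n3
  Y(R4) = 0.0001431+0.000j S between n2,n1
  Y(C2) = 0.000+0.6952j S between n2,n0
  Y(R5) = 0.0006757+0.000j S between n0,n2
  V1: constraint V(n0)−V(n3) = 13.4
  V2: constraint V(n2)−V(n3) = 26.8
Assemble and solve the 5×5 MNA system:
  V(n1)=11.20-0.1482j  V(n2)=13.40+0.000j  V(n3)=-13.40+0.000j
  i(V1)=0.01156+9.319j  i(V2)=-0.01409-53.87j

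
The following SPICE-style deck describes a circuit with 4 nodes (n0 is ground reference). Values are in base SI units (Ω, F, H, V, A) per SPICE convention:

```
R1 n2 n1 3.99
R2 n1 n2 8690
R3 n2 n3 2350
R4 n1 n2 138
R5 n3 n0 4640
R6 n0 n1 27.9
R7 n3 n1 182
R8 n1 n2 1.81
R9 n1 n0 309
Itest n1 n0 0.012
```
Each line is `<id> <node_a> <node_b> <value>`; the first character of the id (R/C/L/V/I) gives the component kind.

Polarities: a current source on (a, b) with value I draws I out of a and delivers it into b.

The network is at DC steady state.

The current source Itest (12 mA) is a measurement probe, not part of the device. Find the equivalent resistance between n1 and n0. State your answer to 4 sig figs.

R_eq = 25.45 Ω

MNA unknowns: 3 node voltages V₁..V_3
R1: Y=0.2506 on G[2,1]
R2: Y=0.0001151 on G[1,2]
R3: Y=0.0004255 on G[2,3]
R4: Y=0.007246 on G[1,2]
R5: Y=0.0002155 on G[3,0]
R6: Y=0.03584 on G[0,1]
R7: Y=0.005495 on G[3,1]
R8: Y=0.5525 on G[1,2]
R9: Y=0.003236 on G[1,0]
Itest: z[1]−=0.012, z[0]+=0.012
solve → V1=-0.3054, V2=-0.3054, V3=-0.2947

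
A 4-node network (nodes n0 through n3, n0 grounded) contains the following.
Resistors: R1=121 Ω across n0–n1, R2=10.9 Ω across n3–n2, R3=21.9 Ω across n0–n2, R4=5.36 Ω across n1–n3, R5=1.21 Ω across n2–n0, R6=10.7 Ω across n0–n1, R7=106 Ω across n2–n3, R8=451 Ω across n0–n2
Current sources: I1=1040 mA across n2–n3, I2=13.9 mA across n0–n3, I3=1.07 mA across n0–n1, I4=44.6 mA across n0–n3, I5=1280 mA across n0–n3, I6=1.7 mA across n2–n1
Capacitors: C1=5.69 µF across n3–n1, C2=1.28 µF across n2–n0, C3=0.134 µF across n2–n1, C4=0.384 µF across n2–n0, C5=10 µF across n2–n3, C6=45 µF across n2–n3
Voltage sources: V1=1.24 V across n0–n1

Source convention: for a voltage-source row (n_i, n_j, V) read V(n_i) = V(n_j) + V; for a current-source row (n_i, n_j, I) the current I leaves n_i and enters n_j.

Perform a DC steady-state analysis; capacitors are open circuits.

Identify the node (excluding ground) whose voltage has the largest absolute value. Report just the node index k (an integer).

MNA unknowns: 3 node voltages V₁..V_3 plus 1 source current (V1)
R1: Y=0.008264 on G[0,1]
I1: z[2]−=1.04, z[3]+=1.04
C1: Y=0.000 on G[3,1]
R2: Y=0.09174 on G[3,2]
C2: Y=0.000 on G[2,0]
R3: Y=0.04566 on G[0,2]
C3: Y=0.000 on G[2,1]
R4: Y=0.1866 on G[1,3]
R5: Y=0.8264 on G[2,0]
C4: Y=0.000 on G[2,0]
I2: z[0]−=0.0139, z[3]+=0.0139
R6: Y=0.09346 on G[0,1]
I3: z[0]−=0.00107, z[1]+=0.00107
I4: z[0]−=0.0446, z[3]+=0.0446
R7: Y=0.009434 on G[2,3]
C5: Y=0.000 on G[2,3]
R8: Y=0.002217 on G[0,2]
I5: z[0]−=1.28, z[3]+=1.28
C6: Y=0.000 on G[2,3]
I6: z[2]−=0.0017, z[1]+=0.0017
V1: row V0−V1=1.24, i_V1 at 0,1
solve → V1=-1.240, V2=-0.3050, V3=7.355
aux → i_V1=-1.732

3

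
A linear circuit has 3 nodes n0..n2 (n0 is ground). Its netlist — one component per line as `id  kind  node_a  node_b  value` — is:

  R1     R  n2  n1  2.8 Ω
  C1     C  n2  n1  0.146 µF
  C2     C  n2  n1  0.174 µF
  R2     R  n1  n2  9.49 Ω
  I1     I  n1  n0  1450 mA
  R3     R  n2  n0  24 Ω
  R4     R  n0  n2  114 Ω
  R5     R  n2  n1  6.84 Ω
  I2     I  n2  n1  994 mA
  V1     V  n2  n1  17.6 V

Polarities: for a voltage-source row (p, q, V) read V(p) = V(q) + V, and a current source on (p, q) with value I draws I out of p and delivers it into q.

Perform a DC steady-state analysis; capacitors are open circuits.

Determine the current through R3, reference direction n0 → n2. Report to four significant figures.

MNA unknowns: 2 node voltages V₁..V_2 plus 1 source current (V1)
R1: Y=0.3571 on G[2,1]
C1: Y=0.000 on G[2,1]
C2: Y=0.000 on G[2,1]
R2: Y=0.1054 on G[1,2]
I1: z[1]−=1.45, z[0]+=1.45
R3: Y=0.04167 on G[2,0]
R4: Y=0.008772 on G[0,2]
R5: Y=0.1462 on G[2,1]
I2: z[2]−=0.994, z[1]+=0.994
V1: row V2−V1=17.6, i_V1 at 2,1
solve → V1=-46.35, V2=-28.75
aux → i_V1=-10.26

1.198 A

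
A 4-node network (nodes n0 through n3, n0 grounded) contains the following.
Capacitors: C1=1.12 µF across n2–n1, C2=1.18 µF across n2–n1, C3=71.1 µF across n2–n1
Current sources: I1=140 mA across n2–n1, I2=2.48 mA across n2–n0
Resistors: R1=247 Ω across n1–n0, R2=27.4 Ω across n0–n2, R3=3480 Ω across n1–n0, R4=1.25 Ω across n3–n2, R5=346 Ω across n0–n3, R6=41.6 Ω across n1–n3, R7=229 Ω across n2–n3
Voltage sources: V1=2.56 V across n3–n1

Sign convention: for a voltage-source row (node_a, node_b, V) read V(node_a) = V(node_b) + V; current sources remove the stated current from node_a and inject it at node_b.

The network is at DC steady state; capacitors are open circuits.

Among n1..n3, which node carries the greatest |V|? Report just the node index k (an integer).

1

Element admittances at DC:
  Y(C1) = 0.000 S between n2,n1
  I1: injects 0.14 A into n1 (from n2)
  Y(R1) = 0.004049 S between n1,n0
  Y(R2) = 0.03650 S between n0,n2
  Y(R3) = 0.0002874 S between n1,n0
  Y(R4) = 0.8000 S between n3,n2
  Y(C2) = 0.000 S between n2,n1
  I2: injects 0.00248 A into n0 (from n2)
  Y(R5) = 0.002890 S between n0,n3
  Y(C3) = 0.000 S between n2,n1
  Y(R6) = 0.02404 S between n1,n3
  Y(R7) = 0.004367 S between n2,n3
  V1: constraint V(n3)−V(n1) = 2.56
Assemble and solve the 4×4 MNA system:
  V(n1)=-2.209  V(n2)=0.1666  V(n3)=0.3513
  i(V1)=-0.2111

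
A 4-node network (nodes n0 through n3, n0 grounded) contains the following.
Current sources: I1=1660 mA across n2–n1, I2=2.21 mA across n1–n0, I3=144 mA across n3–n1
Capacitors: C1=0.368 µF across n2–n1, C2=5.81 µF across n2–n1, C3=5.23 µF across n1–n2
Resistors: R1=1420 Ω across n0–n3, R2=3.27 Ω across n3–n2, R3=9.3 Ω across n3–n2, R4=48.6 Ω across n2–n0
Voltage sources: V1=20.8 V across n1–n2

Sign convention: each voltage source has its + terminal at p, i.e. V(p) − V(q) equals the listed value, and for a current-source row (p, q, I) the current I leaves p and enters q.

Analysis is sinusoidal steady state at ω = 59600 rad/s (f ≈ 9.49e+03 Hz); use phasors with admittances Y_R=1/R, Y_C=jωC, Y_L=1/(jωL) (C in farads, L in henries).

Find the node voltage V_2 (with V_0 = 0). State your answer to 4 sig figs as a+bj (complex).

-0.09235+0.000j V

MNA unknowns: 3 node voltages V₁..V_3 plus 1 source current (V1)
I1: z[2]−=1.66, z[1]+=1.66
C1: Y=0.000+0.02193j on G[2,1]
R1: Y=0.0007042+0.000j on G[0,3]
C2: Y=0.000+0.3463j on G[2,1]
I2: z[1]−=0.00221, z[0]+=0.00221
I3: z[3]−=0.144, z[1]+=0.144
C3: Y=0.000+0.3117j on G[1,2]
R2: Y=0.3058+0.000j on G[3,2]
R3: Y=0.1075+0.000j on G[3,2]
R4: Y=0.02058+0.000j on G[2,0]
V1: row V1−V2=20.8, i_V1 at 1,2
solve → V1=20.71+0.000j, V2=-0.09235+0.000j, V3=-0.4400+0.000j
aux → i_V1=1.802-14.14j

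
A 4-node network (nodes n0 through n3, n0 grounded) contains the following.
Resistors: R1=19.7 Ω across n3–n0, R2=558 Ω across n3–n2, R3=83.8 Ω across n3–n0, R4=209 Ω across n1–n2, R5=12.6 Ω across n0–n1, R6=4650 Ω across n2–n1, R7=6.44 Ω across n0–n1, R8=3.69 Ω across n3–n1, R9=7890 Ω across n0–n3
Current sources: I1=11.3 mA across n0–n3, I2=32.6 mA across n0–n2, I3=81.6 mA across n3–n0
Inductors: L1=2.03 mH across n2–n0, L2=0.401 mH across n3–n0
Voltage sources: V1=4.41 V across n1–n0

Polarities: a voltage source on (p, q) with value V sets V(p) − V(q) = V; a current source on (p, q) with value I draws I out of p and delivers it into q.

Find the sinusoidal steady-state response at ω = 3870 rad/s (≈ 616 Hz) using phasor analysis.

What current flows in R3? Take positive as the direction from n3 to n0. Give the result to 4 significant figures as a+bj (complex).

Apply KCL at each of the 3 non-ground nodes and solve the resulting linear system.
Node n1: branches {R4, R5, R6, R7, R8, V1} → V_1 = 4.410+0.000j
Node n2: branches {R2, R4, I2, R6, L1} → V_2 = 0.004094+0.4392j
Node n3: branches {R1, R2, R3, I1, R8, I3, R9, L2} → V_3 = 0.7142+1.374j
Source currents: i(V1)=-2.058+0.3744j

0.008523+0.01639j A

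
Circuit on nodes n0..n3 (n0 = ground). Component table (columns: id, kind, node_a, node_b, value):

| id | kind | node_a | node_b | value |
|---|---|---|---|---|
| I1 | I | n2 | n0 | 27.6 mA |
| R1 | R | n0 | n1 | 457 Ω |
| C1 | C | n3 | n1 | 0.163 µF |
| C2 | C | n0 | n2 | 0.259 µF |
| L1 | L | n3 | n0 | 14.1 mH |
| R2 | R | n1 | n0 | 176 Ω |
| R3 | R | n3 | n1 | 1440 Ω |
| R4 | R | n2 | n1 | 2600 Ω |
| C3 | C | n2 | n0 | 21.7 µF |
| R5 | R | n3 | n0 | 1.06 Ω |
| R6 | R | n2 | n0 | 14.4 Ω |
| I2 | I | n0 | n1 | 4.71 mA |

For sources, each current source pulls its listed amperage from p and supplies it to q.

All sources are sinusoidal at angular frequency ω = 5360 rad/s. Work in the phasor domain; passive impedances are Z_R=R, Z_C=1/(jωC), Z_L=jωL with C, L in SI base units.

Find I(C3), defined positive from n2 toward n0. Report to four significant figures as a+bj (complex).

MNA unknowns: 3 node voltages V₁..V_3
I1: z[2]−=0.0276, z[0]+=0.0276
R1: Y=0.002188+0.000j on G[0,1]
C1: Y=0.000+0.0008737j on G[3,1]
C2: Y=0.000+0.001388j on G[0,2]
L1: Y=0.000-0.01323j on G[3,0]
R2: Y=0.005682+0.000j on G[1,0]
R3: Y=0.0006944+0.000j on G[3,1]
R4: Y=0.0003846+0.000j on G[2,1]
C3: Y=0.000+0.1163j on G[2,0]
R5: Y=0.9434+0.000j on G[3,0]
R6: Y=0.06944+0.000j on G[2,0]
I2: z[0]−=0.00471, z[1]+=0.00471
solve → V1=0.5177-0.04307j, V2=-0.1023+0.1721j, V3=0.0004147+0.0004528j

-0.02002-0.01189j A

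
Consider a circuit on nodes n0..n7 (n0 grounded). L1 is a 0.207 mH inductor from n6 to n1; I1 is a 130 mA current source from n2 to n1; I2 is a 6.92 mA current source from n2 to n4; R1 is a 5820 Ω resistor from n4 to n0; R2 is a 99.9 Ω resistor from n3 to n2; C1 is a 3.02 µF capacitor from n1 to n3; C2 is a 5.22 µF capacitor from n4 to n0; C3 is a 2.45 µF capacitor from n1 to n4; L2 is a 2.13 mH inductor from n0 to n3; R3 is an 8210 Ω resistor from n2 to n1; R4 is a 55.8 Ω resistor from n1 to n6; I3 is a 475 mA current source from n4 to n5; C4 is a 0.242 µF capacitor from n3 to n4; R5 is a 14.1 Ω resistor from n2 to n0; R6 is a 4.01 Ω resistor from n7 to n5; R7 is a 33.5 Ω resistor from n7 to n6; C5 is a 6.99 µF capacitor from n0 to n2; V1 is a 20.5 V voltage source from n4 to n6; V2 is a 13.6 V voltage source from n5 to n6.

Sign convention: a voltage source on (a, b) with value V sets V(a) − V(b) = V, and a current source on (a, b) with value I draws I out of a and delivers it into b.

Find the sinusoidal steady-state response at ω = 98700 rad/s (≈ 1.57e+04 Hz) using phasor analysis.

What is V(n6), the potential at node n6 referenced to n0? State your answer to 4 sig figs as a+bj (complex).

-20.49-0.1680j V

MNA unknowns: 7 node voltages V₁..V_7 plus 2 source currents (V1, V2)
L1: Y=0.000-0.04895j on G[6,1]
I1: z[2]−=0.13, z[1]+=0.13
I2: z[2]−=0.00692, z[4]+=0.00692
R1: Y=0.0001718+0.000j on G[4,0]
R2: Y=0.01001+0.000j on G[3,2]
C1: Y=0.000+0.2981j on G[1,3]
C2: Y=0.000+0.5152j on G[4,0]
C3: Y=0.000+0.2418j on G[1,4]
L2: Y=0.000-0.004757j on G[0,3]
R3: Y=0.0001218+0.000j on G[2,1]
R4: Y=0.01792+0.000j on G[1,6]
I3: z[4]−=0.475, z[5]+=0.475
C4: Y=0.000+0.02389j on G[3,4]
R5: Y=0.07092+0.000j on G[2,0]
R6: Y=0.2494+0.000j on G[7,5]
R7: Y=0.02985+0.000j on G[7,6]
C5: Y=0.000+0.6899j on G[0,2]
V1: row V4−V6=20.5, i_V1 at 4,6
V2: row V5−V6=13.6, i_V2 at 5,6
solve → V1=4.561+1.533j, V2=0.006839+0.1369j, V3=4.242+1.561j, V4=0.01122-0.1680j, V5=-6.889-0.1680j, V6=-20.49-0.1680j, V7=-8.343-0.1680j
aux → i_V1=-1.007+1.196j, i_V2=0.1124+0.000j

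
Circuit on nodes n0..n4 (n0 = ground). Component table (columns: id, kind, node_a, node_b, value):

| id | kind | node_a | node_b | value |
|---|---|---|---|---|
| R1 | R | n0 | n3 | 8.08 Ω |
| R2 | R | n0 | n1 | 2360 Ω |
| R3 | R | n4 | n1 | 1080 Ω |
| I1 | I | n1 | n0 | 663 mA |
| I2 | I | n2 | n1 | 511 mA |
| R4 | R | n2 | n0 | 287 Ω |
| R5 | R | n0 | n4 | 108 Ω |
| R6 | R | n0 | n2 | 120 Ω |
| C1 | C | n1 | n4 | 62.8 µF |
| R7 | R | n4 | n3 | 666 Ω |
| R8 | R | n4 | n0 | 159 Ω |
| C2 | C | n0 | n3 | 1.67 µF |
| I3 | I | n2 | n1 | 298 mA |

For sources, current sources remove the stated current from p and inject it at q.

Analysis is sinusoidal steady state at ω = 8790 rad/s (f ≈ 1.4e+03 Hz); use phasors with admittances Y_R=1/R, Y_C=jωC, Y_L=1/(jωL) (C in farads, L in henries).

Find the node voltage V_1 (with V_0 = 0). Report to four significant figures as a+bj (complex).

8.364-0.2528j V

Element admittances at ω=8790 rad/s:
  Y(R1) = 0.1238+0.000j S between n0,n3
  Y(R2) = 0.0004237+0.000j S between n0,n1
  Y(R3) = 0.0009259+0.000j S between n4,n1
  I1: injects 0.663 A into n0 (from n1)
  I2: injects 0.511 A into n1 (from n2)
  Y(R4) = 0.003484+0.000j S between n2,n0
  Y(R5) = 0.009259+0.000j S between n0,n4
  Y(R6) = 0.008333+0.000j S between n0,n2
  Y(C1) = 0.000+0.5520j S between n1,n4
  Y(R7) = 0.001502+0.000j S between n4,n3
  Y(R8) = 0.006289+0.000j S between n4,n0
  Y(C2) = 0.000+0.01468j S between n0,n3
  I3: injects 0.298 A into n1 (from n2)
Assemble and solve the 4×4 MNA system:
  V(n1)=8.364-0.2528j  V(n2)=-68.46+0.000j  V(n3)=0.09890-0.01153j  V(n4)=8.364+0.005267j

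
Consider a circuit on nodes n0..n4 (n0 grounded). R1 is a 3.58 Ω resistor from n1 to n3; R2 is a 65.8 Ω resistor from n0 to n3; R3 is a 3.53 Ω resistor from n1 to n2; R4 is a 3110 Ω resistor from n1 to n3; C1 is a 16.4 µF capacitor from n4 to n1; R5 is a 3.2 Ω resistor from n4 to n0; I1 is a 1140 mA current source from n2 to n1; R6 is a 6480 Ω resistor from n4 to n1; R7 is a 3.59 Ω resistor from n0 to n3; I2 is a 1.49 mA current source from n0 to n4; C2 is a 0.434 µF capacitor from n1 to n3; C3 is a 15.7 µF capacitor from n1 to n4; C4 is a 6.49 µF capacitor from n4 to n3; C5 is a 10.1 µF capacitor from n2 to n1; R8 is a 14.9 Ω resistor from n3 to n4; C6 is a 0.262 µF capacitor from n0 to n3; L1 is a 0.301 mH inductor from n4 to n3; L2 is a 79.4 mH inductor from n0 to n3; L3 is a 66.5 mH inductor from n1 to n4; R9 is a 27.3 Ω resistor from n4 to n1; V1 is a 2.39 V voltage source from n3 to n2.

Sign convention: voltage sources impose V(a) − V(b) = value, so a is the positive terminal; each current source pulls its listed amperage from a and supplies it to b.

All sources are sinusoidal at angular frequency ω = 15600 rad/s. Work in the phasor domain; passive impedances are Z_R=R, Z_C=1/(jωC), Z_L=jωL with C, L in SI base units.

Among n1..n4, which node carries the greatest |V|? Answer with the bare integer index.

2

Apply KCL at each of the 4 non-ground nodes and solve the resulting linear system.
Node n1: branches {R1, R3, R4, C1, I1, R6, C2, C3, C5, L3, R9} → V_1 = 0.08380-0.4000j
Node n2: branches {R3, I1, C5, V1} → V_2 = -2.751+0.1489j
Node n3: branches {R1, R2, R4, R7, C2, C4, R8, C6, L1, L2, V1} → V_3 = -0.3612+0.1489j
Node n4: branches {C1, R5, R6, I2, C3, C4, R8, L1, L3, R9} → V_4 = 0.3459-0.1362j
Source currents: i(V1)=0.2504-0.2912j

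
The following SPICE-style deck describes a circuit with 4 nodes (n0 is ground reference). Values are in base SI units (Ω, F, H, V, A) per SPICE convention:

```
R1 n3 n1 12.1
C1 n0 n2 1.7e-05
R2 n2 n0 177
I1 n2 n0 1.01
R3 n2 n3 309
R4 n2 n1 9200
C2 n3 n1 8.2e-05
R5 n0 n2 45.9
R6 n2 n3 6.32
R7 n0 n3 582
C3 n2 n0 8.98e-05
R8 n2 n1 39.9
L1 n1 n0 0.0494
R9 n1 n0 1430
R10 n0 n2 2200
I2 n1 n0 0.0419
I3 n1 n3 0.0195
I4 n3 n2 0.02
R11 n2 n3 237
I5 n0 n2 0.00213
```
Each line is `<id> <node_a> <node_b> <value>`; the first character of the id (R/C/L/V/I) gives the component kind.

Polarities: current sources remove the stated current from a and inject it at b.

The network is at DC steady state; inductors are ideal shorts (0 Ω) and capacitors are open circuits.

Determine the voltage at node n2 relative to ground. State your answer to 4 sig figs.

-9.069 V

Element admittances at DC:
  Y(R1) = 0.08264 S between n3,n1
  Y(C1) = 0.000 S between n0,n2
  Y(R2) = 0.005650 S between n2,n0
  I1: injects 1.01 A into n0 (from n2)
  Y(R3) = 0.003236 S between n2,n3
  Y(R4) = 0.0001087 S between n2,n1
  Y(C2) = 0.000 S between n3,n1
  Y(R5) = 0.02179 S between n0,n2
  Y(R6) = 0.1582 S between n2,n3
  Y(R7) = 0.001718 S between n0,n3
  Y(C3) = 0.000 S between n2,n0
  Y(R8) = 0.02506 S between n2,n1
  L1: short n1↔n0 (DC inductor)
  Y(R9) = 0.0006993 S between n1,n0
  Y(R10) = 0.0004545 S between n0,n2
  I2: injects 0.0419 A into n0 (from n1)
  I3: injects 0.0195 A into n3 (from n1)
  I4: injects 0.02 A into n2 (from n3)
  Y(R11) = 0.004219 S between n2,n3
  I5: injects 0.00213 A into n2 (from n0)
Assemble and solve the 4×4 MNA system:
  V(n1)=0.000  V(n2)=-9.069  V(n3)=-6.011
  i(L1)=-0.7865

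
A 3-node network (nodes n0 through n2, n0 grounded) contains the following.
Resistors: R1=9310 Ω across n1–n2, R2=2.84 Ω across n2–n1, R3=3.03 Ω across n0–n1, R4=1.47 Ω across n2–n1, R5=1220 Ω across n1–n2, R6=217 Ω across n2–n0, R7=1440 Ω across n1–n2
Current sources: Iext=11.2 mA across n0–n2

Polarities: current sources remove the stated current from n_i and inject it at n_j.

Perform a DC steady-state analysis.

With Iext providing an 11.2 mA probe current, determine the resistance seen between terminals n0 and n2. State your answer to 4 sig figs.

R_eq = 3.925 Ω

Apply KCL at each of the 2 non-ground nodes and solve the resulting linear system.
Node n1: branches {R1, R2, R3, R4, R5, R7} → V_1 = 0.03332
Node n2: branches {R1, R2, R4, R5, R6, R7, Iext} → V_2 = 0.04396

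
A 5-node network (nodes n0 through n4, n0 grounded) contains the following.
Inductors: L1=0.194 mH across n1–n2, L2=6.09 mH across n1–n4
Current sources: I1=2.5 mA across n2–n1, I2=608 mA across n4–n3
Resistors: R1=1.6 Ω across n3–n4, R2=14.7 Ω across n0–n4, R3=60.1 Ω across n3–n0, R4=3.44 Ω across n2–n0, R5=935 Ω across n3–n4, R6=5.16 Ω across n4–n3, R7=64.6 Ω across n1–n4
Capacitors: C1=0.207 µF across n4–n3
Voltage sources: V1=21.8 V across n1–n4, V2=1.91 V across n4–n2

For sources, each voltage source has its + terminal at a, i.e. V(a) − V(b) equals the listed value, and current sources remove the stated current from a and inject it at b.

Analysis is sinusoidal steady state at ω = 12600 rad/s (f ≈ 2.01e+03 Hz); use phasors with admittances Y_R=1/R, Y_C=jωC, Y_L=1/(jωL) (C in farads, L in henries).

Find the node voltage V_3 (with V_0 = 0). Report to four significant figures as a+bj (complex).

Apply KCL at each of the 4 non-ground nodes and solve the resulting linear system.
Node n1: branches {L1, I1, L2, R7, V1} → V_1 = 23.25+9.656e-05j
Node n2: branches {L1, I1, R4, V2} → V_2 = -0.4618+9.656e-05j
Node n3: branches {R1, R3, C1, R5, R6, I2} → V_3 = 2.146-0.002082j
Node n4: branches {R1, R2, C1, R5, L2, R6, R7, I2, V1, V2} → V_4 = 1.448+9.656e-05j
Source currents: i(V1)=-0.3350+9.984j, i(V2)=-0.1317+9.700j

2.146-0.002082j V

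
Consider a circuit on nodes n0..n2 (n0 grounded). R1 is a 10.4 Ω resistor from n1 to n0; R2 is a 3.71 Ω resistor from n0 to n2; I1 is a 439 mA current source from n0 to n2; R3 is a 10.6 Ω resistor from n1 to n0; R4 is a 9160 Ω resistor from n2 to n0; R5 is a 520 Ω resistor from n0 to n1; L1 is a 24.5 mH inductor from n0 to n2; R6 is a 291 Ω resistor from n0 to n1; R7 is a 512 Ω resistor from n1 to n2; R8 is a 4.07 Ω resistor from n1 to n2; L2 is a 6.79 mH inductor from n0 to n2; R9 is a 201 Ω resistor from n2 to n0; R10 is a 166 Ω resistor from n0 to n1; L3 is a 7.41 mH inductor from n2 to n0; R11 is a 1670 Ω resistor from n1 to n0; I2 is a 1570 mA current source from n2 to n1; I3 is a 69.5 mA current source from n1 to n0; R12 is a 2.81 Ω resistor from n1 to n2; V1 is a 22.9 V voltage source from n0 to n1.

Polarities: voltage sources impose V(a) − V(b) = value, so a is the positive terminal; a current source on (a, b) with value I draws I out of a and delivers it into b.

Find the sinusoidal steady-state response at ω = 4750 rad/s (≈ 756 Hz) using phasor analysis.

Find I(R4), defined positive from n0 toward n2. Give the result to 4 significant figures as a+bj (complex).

MNA unknowns: 2 node voltages V₁..V_2 plus 1 source current (V1)
R1: Y=0.09615+0.000j on G[1,0]
R2: Y=0.2695+0.000j on G[0,2]
I1: z[0]−=0.439, z[2]+=0.439
R3: Y=0.09434+0.000j on G[1,0]
R4: Y=0.0001092+0.000j on G[2,0]
R5: Y=0.001923+0.000j on G[0,1]
L1: Y=0.000-0.008593j on G[0,2]
R6: Y=0.003436+0.000j on G[0,1]
R7: Y=0.001953+0.000j on G[1,2]
R8: Y=0.2457+0.000j on G[1,2]
L2: Y=0.000-0.03101j on G[0,2]
R9: Y=0.004975+0.000j on G[2,0]
R10: Y=0.006024+0.000j on G[0,1]
L3: Y=0.000-0.02841j on G[2,0]
R11: Y=0.0005988+0.000j on G[1,0]
I2: z[2]−=1.57, z[1]+=1.57
I3: z[1]−=0.0695, z[0]+=0.0695
R12: Y=0.3559+0.000j on G[1,2]
V1: row V0−V1=22.9, i_V1 at 0,1
solve → V1=-22.90+0.000j, V2=-16.92-1.311j
aux → i_V1=-9.743+0.7911j

0.001848+0.0001431j A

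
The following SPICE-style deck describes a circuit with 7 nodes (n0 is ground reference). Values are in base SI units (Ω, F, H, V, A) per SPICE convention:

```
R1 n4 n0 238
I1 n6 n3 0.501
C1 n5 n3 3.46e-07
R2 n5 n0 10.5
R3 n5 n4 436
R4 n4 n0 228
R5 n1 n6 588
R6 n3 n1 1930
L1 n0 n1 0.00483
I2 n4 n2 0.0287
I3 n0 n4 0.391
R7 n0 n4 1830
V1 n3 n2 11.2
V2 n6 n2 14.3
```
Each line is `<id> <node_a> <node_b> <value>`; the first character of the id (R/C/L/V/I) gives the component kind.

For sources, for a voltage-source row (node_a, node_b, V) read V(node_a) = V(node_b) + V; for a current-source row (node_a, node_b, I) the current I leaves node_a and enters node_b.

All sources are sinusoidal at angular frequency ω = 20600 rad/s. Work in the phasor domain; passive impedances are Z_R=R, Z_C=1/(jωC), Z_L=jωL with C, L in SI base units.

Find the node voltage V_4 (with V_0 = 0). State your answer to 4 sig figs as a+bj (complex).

31.90+0.01657j V

MNA unknowns: 6 node voltages V₁..V_6 plus 2 source currents (V1, V2)
R1: Y=0.004202+0.000j on G[4,0]
I1: z[6]−=0.501, z[3]+=0.501
C1: Y=0.000+0.007128j on G[5,3]
R2: Y=0.09524+0.000j on G[5,0]
R3: Y=0.002294+0.000j on G[5,4]
R4: Y=0.004386+0.000j on G[4,0]
R5: Y=0.001701+0.000j on G[1,6]
R6: Y=0.0005181+0.000j on G[3,1]
L1: Y=0.000-0.01005j on G[0,1]
I2: z[4]−=0.0287, z[2]+=0.0287
I3: z[0]−=0.391, z[4]+=0.391
R7: Y=0.0005464+0.000j on G[0,4]
V1: row V3−V2=11.2, i_V1 at 3,2
V2: row V6−V2=14.3, i_V2 at 6,2
solve → V1=0.7975+0.8089j, V2=-9.114-2.803j, V3=2.086-2.803j, V4=31.90+0.01657j, V5=0.9610+0.08257j, V6=5.186-2.803j
aux → i_V1=0.4798-0.006143j, i_V2=-0.5085+0.006143j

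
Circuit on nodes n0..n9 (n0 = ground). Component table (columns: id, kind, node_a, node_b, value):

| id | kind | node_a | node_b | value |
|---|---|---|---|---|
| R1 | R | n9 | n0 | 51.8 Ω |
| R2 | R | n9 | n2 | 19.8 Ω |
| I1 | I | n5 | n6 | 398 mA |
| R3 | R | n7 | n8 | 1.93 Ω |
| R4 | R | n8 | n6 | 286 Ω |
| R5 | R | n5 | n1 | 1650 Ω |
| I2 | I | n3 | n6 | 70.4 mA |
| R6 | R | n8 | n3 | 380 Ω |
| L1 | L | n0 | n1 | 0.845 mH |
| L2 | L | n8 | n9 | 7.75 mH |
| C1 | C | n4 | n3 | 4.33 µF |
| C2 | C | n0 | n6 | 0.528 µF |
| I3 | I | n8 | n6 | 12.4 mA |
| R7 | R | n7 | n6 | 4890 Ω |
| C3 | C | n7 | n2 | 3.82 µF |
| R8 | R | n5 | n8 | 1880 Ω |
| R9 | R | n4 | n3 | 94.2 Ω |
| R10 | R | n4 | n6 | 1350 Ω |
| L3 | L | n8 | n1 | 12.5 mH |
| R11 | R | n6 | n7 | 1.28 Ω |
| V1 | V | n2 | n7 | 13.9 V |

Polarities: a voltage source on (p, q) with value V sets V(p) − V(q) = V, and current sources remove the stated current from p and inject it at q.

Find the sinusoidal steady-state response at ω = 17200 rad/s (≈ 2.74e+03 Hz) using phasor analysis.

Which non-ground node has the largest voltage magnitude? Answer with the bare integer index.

5

MNA unknowns: 9 node voltages V₁..V_9 plus 1 source current (V1)
R1: Y=0.01931+0.000j on G[9,0]
R2: Y=0.05051+0.000j on G[9,2]
I1: z[5]−=0.398, z[6]+=0.398
R3: Y=0.5181+0.000j on G[7,8]
R4: Y=0.003497+0.000j on G[8,6]
R5: Y=0.0006061+0.000j on G[5,1]
I2: z[3]−=0.0704, z[6]+=0.0704
R6: Y=0.002632+0.000j on G[8,3]
L1: Y=0.000-0.06880j on G[0,1]
L2: Y=0.000-0.007502j on G[8,9]
C1: Y=0.000+0.07448j on G[4,3]
C2: Y=0.000+0.009082j on G[0,6]
I3: z[8]−=0.0124, z[6]+=0.0124
R7: Y=0.0002045+0.000j on G[7,6]
C3: Y=0.000+0.06570j on G[7,2]
R8: Y=0.0005319+0.000j on G[5,8]
R9: Y=0.01062+0.000j on G[4,3]
R10: Y=0.0007407+0.000j on G[4,6]
L3: Y=0.000-0.004651j on G[8,1]
R11: Y=0.7812+0.000j on G[6,7]
V1: row V2−V7=13.9, i_V1 at 2,7
solve → V1=-0.03573-3.027j, V2=13.85-2.046j, V3=-21.17-2.120j, V4=-21.14-2.331j, V5=-350.0-2.640j, V6=0.5141-2.052j, V7=-0.05218-2.046j, V8=-0.5138-2.199j, V9=9.822-0.3692j
aux → i_V1=-0.2033-0.8286j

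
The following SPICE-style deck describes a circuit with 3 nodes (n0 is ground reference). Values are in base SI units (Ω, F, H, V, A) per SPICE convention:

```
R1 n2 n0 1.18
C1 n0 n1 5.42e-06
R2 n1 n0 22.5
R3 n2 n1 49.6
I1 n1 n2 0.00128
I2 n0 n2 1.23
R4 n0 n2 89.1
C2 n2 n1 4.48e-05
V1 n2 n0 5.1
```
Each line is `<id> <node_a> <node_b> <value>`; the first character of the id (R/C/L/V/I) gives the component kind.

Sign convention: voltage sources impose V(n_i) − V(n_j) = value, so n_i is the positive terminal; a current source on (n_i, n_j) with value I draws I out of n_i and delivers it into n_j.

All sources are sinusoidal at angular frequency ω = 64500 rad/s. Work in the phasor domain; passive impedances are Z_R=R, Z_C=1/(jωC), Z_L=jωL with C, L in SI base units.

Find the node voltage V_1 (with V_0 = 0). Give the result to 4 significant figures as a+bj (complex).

4.548+0.05937j V

Apply KCL at each of the 2 non-ground nodes and solve the resulting linear system.
Node n1: branches {C1, R2, R3, I1, C2} → V_1 = 4.548+0.05937j
Node n2: branches {R1, R3, I1, I2, R4, C2, V1} → V_2 = 5.100+0.000j
Source currents: i(V1)=-3.331-1.593j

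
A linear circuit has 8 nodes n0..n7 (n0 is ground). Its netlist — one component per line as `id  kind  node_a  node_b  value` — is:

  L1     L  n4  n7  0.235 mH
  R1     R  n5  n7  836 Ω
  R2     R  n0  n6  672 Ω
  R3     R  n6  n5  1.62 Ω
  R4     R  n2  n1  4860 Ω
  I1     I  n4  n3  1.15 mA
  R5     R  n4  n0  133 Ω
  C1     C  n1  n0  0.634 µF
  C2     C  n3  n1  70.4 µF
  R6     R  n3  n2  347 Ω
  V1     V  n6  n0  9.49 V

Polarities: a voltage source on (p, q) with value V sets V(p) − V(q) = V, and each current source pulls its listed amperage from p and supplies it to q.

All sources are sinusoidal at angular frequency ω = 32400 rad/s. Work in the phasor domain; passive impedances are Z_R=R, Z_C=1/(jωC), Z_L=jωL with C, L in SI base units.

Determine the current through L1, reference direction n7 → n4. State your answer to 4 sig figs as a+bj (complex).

MNA unknowns: 7 node voltages V₁..V_7 plus 1 source current (V1)
L1: Y=0.000-0.1313j on G[4,7]
R1: Y=0.001196+0.000j on G[5,7]
R2: Y=0.001488+0.000j on G[0,6]
R3: Y=0.6173+0.000j on G[6,5]
R4: Y=0.0002058+0.000j on G[2,1]
I1: z[4]−=0.00115, z[3]+=0.00115
R5: Y=0.007519+0.000j on G[4,0]
C1: Y=0.000+0.02054j on G[1,0]
C2: Y=0.000+2.281j on G[3,1]
R6: Y=0.002882+0.000j on G[3,2]
V1: row V6−V0=9.49, i_V1 at 6,0
solve → V1=0.000-0.05598j, V2=3.962e-08-0.05645j, V3=4.245e-08-0.05649j, V4=1.168-0.01036j, V5=9.474+0.0001262j, V6=9.490+0.000j, V7=1.169+0.06527j
aux → i_V1=-0.02406+7.793e-05j

0.009934-7.793e-05j A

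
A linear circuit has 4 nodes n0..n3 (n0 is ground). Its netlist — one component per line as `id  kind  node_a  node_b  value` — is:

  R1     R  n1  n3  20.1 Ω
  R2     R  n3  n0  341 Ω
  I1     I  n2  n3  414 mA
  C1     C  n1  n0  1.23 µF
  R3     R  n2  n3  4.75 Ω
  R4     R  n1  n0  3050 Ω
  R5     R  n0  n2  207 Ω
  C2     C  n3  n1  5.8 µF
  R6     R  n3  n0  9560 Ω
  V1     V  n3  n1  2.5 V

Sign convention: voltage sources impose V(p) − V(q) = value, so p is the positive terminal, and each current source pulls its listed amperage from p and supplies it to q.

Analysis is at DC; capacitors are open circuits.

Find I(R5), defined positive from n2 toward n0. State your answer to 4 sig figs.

Apply KCL at each of the 3 non-ground nodes and solve the resulting linear system.
Node n1: branches {R1, C1, R4, C2, V1} → V_1 = -1.250
Node n2: branches {I1, R3, R5} → V_2 = -0.7008
Node n3: branches {R1, R2, I1, R3, C2, R6, V1} → V_3 = 1.250
Source currents: i(V1)=-0.1248

-0.003385 A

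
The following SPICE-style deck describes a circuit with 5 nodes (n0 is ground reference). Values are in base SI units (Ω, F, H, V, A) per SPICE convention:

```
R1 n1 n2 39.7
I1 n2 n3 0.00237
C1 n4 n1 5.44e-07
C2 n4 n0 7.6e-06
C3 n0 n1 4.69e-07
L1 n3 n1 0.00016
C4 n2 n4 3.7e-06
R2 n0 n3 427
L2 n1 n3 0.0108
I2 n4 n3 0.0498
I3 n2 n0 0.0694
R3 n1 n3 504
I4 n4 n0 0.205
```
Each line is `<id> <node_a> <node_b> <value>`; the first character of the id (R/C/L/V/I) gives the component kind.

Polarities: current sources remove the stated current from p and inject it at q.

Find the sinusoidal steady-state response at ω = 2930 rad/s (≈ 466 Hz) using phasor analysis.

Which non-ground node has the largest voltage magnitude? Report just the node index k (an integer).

2

Element admittances at ω=2930 rad/s:
  Y(R1) = 0.02519+0.000j S between n1,n2
  I1: injects 0.00237 A into n3 (from n2)
  Y(C1) = 0.000+0.001594j S between n4,n1
  Y(C2) = 0.000+0.02227j S between n4,n0
  Y(C3) = 0.000+0.001374j S between n0,n1
  Y(L1) = 0.000-2.133j S between n3,n1
  Y(C4) = 0.000+0.01084j S between n2,n4
  Y(R2) = 0.002342+0.000j S between n0,n3
  Y(L2) = 0.000-0.03160j S between n1,n3
  I2: injects 0.0498 A into n3 (from n4)
  I3: injects 0.0694 A into n0 (from n2)
  Y(R3) = 0.001984+0.000j S between n1,n3
  I4: injects 0.205 A into n0 (from n4)
Assemble and solve the 4×4 MNA system:
  V(n1)=-0.7390+10.93j  V(n2)=-3.433+11.93j  V(n3)=-0.7271+10.95j  V(n4)=-1.107+11.57j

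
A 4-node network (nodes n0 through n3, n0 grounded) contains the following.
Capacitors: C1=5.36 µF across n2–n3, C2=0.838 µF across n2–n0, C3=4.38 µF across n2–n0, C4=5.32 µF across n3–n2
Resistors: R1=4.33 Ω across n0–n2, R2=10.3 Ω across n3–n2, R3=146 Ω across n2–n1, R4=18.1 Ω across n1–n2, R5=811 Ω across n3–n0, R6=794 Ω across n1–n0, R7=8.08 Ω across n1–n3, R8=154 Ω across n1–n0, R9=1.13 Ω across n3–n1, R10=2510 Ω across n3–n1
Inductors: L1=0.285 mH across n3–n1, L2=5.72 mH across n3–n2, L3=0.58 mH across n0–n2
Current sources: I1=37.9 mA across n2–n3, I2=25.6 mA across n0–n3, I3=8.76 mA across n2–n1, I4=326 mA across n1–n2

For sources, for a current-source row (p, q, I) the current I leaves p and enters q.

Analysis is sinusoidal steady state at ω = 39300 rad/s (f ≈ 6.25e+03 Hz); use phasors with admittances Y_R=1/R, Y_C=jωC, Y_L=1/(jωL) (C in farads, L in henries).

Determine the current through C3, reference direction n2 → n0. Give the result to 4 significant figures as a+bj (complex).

0.01175+0.01323j A

MNA unknowns: 3 node voltages V₁..V_3
C1: Y=0.000+0.2106j on G[2,3]
R1: Y=0.2309+0.000j on G[0,2]
R2: Y=0.09709+0.000j on G[3,2]
R3: Y=0.006849+0.000j on G[2,1]
C2: Y=0.000+0.03293j on G[2,0]
R4: Y=0.05525+0.000j on G[1,2]
L1: Y=0.000-0.08928j on G[3,1]
C3: Y=0.000+0.1721j on G[2,0]
L2: Y=0.000-0.004448j on G[3,2]
I1: z[2]−=0.0379, z[3]+=0.0379
R5: Y=0.001233+0.000j on G[3,0]
L3: Y=0.000-0.04387j on G[0,2]
R6: Y=0.001259+0.000j on G[1,0]
R7: Y=0.1238+0.000j on G[1,3]
R8: Y=0.006494+0.000j on G[1,0]
C4: Y=0.000+0.2091j on G[3,2]
R9: Y=0.8850+0.000j on G[3,1]
I2: z[0]−=0.0256, z[3]+=0.0256
I3: z[2]−=0.00876, z[1]+=0.00876
R10: Y=0.0003984+0.000j on G[3,1]
I4: z[1]−=0.326, z[2]+=0.326
solve → V1=-0.3889+0.3674j, V2=0.07687-0.06824j, V3=-0.1109+0.4216j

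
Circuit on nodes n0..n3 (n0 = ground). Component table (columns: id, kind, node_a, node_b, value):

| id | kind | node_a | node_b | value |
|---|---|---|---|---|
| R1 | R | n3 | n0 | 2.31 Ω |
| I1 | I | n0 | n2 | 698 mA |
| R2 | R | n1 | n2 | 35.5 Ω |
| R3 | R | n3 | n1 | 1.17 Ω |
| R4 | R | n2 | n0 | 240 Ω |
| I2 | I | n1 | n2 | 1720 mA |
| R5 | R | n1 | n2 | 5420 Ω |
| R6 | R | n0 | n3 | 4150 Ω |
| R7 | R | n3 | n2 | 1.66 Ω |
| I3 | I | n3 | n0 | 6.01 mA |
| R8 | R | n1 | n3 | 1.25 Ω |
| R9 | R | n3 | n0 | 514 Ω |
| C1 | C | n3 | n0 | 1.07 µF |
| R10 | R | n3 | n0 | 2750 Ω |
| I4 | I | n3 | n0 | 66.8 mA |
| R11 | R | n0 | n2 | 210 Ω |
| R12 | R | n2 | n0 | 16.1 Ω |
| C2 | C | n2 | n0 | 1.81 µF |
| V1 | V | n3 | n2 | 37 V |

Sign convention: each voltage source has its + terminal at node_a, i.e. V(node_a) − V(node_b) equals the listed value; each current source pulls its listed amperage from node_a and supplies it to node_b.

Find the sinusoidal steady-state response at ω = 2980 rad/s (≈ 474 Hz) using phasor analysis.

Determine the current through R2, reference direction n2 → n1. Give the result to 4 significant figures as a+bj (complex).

-0.9959+0.000j A

Apply KCL at each of the 3 non-ground nodes and solve the resulting linear system.
Node n1: branches {R2, R3, I2, R5, R8} → V_1 = 4.784+0.2851j
Node n2: branches {I1, R2, R4, I2, R5, R7, R11, R12, C2, V1} → V_2 = -30.57+0.2851j
Node n3: branches {R1, R3, R6, R7, I3, R8, R9, C1, R10, I4, V1} → V_3 = 6.429+0.2851j
Source currents: i(V1)=-27.88-0.1446j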